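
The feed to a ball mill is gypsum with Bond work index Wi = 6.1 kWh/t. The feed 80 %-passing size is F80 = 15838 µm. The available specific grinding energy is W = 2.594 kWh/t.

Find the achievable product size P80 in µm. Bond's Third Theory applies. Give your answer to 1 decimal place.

W = 10·Wi·[P80^(−½) − F80^(−½)]
P80^(−½) = W/(10 Wi) + F80^(−½)
  = 2.5940/(10·6.1) + 1/√15838 = 0.042525 + 0.007946 = 0.050471
P80 = (1/0.050471)² = 19.8135² = 392.58 µm

P80 = 392.6 µm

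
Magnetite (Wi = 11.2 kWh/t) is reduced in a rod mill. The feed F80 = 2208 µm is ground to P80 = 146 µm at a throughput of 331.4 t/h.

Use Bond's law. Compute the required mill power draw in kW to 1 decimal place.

W = 10 Wi / √P80 − 10 Wi / √F80
W = 10·11.2·(1/√146 − 1/√2208) = 10·11.2·(0.061479) = 6.8857 kWh/t
P_mill = W·ṁ = 6.8857·331.4 = 2281.9 kW

P = 2281.9 kW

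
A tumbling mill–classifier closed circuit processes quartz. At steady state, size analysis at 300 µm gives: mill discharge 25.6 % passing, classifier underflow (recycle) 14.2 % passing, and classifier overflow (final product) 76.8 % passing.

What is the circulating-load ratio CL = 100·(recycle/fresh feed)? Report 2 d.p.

CL = 449.12 %

Mass balance on the −300 µm fraction:
Fd + Rd = Ru + Fo ⇒ R/F = (o−d)/(d−u)
r = (76.8 − 25.6)/(25.6 − 14.2) = 51.2/11.4 = 4.4912
CL = 100·r = 449.12 %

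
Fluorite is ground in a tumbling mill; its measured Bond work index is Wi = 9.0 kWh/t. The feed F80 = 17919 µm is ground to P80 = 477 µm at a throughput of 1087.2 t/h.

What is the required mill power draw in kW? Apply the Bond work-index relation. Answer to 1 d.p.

P = 3749.2 kW

W = 10 Wi / √P80 − 10 Wi / √F80
W = 10·9.0·(1/√477 − 1/√17919) = 10·9.0·(0.038316) = 3.4485 kWh/t
Power = W × throughput = 3.4485 kWh/t × 1087.2 t/h = 3749.2 kW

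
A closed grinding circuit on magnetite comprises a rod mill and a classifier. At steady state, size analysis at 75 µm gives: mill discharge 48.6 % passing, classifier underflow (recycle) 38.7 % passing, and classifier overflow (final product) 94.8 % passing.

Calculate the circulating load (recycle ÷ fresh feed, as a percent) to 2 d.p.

Classifier node, passing 75 µm:
(1+r)·d = r·u + o ⇒ r = (o−d)/(d−u)
r = (94.8 − 48.6)/(48.6 − 38.7) = 46.2/9.9 = 4.6667
CL = 100·r = 466.67 %

CL = 466.67 %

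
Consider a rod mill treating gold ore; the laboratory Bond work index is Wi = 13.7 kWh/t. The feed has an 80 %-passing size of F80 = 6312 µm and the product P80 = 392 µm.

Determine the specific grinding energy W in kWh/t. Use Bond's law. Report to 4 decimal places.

W = 5.1951 kWh/t

W = 10·Wi·[P80^(−½) − F80^(−½)]
1/√392 = 0.050508;  1/√6312 = 0.012587
W = 10·13.7·(0.050508 − 0.012587) = 5.1951 kWh/t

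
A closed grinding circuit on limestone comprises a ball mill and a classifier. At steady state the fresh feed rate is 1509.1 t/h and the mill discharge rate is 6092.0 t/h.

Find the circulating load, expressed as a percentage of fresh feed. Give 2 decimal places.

CL = 303.68 %

Steady state: M = F + R.
R = M − F = 6092.0 − 1509.1 = 4582.9 t/h
CL = 100·R/F = 100·4582.9/1509.1 = 303.68 %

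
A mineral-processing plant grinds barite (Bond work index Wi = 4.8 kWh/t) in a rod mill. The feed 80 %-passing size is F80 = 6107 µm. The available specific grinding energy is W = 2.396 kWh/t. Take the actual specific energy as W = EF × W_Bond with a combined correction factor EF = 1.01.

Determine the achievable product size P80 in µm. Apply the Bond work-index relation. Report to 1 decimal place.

Bond: W = 10·Wi·(1/√P80 − 1/√F80)
W_Bond = W / EF = 2.396 / 1.01 = 2.3723 kWh/t
⇒ 1/√P80 = W_Bond/(10·Wi) + 1/√F80
  = 2.3723/(10·4.8) + 1/√6107 = 0.049422 + 0.012796 = 0.062219
P80 = (1/0.062219)² = 16.0723² = 258.32 µm

P80 = 258.3 µm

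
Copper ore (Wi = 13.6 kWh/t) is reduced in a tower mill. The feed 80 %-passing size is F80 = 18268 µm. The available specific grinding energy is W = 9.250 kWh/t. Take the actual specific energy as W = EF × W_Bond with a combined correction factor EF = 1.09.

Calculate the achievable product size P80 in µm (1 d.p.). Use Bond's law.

P80 = 205.3 µm

W = 10 Wi / √P80 − 10 Wi / √F80
W_Bond = W / EF = 9.250 / 1.09 = 8.4862 kWh/t
⇒ 1/√P80 = W_Bond/(10·Wi) + 1/√F80
  = 8.4862/(10·13.6) + 1/√18268 = 0.062399 + 0.007399 = 0.069797
P80 = (1/0.069797)² = 14.3272² = 205.27 µm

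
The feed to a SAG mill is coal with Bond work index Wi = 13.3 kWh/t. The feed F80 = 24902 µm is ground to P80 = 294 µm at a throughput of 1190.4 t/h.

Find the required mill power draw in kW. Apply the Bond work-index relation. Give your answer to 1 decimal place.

W = 10 Wi / √P80 − 10 Wi / √F80
W = 10·13.3·(1/√294 − 1/√24902) = 10·13.3·(0.051984) = 6.9139 kWh/t
P = W·T = 6.9139·1190.4 = 8230.3 kW

P = 8230.3 kW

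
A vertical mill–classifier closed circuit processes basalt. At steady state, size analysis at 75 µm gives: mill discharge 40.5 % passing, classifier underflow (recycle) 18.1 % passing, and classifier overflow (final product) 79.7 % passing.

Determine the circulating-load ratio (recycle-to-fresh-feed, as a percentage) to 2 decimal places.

CL = 175.00 %

Let r = R/F. Size balance at 75 µm:
(1+r)·d = r·u + o ⇒ r = (o−d)/(d−u)
r = (79.7 − 40.5)/(40.5 − 18.1) = 39.2/22.4 = 1.7500
CL = 100·r = 175.00 %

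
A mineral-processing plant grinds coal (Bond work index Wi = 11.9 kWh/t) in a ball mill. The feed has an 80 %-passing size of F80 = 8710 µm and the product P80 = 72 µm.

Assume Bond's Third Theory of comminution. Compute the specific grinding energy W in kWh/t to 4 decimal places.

W = 12.7492 kWh/t

W = 10·Wi·(P80^(-½) − F80^(-½))
1/√72 = 0.117851;  1/√8710 = 0.010715
W = 10·11.9·(0.117851 − 0.010715) = 12.7492 kWh/t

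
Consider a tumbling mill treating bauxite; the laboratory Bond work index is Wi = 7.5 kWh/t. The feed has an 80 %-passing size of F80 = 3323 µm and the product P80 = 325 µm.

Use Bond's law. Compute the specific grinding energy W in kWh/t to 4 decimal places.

W = 2.8592 kWh/t

Bond: W = 10·Wi·(1/√P80 − 1/√F80)
1/√325 = 0.055470;  1/√3323 = 0.017347
W = 10·7.5·(0.055470 − 0.017347) = 2.8592 kWh/t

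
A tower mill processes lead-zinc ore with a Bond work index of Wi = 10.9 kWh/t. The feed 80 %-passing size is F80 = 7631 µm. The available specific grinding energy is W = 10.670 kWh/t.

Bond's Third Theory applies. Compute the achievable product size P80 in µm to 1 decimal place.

P80 = 83.6 µm

Bond: W = 10·Wi·(1/√P80 − 1/√F80)
P80^(−½) = W/(10 Wi) + F80^(−½)
  = 10.6700/(10·10.9) + 1/√7631 = 0.097890 + 0.011447 = 0.109337
P80 = (1/0.109337)² = 9.1460² = 83.65 µm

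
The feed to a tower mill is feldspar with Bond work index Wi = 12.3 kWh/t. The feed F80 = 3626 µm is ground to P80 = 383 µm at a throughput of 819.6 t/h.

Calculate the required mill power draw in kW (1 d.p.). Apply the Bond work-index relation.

P = 3477.0 kW

W = 10 Wi (1/√P80 − 1/√F80)  [Bond]
W = 10·12.3·(1/√383 − 1/√3626) = 10·12.3·(0.034491) = 4.2424 kWh/t
P_mill = W·ṁ = 4.2424·819.6 = 3477.0 kW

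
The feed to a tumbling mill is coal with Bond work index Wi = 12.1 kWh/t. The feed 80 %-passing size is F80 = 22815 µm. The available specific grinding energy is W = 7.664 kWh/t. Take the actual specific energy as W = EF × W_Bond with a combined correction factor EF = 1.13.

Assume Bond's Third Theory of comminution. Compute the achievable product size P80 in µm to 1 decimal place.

P80 = 254.6 µm

W = 10·Wi·(P80^(-½) − F80^(-½))
W_Bond = W / EF = 7.664 / 1.13 = 6.7823 kWh/t
⇒ 1/√P80 = W_Bond/(10·Wi) + 1/√F80
  = 6.7823/(10·12.1) + 1/√22815 = 0.056052 + 0.006620 = 0.062673
P80 = (1/0.062673)² = 15.9559² = 254.59 µm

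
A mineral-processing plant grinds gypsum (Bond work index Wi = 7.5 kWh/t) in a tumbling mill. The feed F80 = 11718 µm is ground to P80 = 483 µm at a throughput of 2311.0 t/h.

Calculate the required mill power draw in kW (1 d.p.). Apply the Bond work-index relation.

P = 6285.4 kW

W = 10·Wi·[P80^(−½) − F80^(−½)]
W = 10·7.5·(1/√483 − 1/√11718) = 10·7.5·(0.036264) = 2.7198 kWh/t
P = W·T = 2.7198·2311.0 = 6285.4 kW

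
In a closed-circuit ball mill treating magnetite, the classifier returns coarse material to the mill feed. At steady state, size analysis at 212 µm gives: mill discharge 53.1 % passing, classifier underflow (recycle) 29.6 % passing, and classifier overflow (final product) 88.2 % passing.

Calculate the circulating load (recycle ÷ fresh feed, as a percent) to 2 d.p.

CL = 149.36 %

Let r = R/F. Size balance at 212 µm:
(1+r)d = ru + o → r = (o−d)/(d−u)
r = (88.2 − 53.1)/(53.1 − 29.6) = 35.1/23.5 = 1.4936
CL = 100·r = 149.36 %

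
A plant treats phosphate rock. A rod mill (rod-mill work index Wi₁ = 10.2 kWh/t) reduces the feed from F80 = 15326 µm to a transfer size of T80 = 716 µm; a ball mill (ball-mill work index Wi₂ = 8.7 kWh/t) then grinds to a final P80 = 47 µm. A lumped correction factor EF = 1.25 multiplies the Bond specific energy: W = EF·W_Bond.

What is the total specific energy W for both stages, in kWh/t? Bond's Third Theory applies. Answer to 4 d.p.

W = 10·Wi·(P80^(-½) − F80^(-½))
Stage 1 (15326→716 µm, Wi₁=10.2): W₁ = 10·10.2·(0.037372 − 0.008078) = 2.9880 kWh/t
Stage 2 (716→47 µm, Wi₂=8.7): W₂ = 10·8.7·(0.145865 − 0.037372) = 9.4389 kWh/t
W = W₁ + W₂ = 2.9880 + 9.4389 = 12.4269 kWh/t
W_actual = 1.25 × 12.4269 = 15.5336 kWh/t

W = 15.5336 kWh/t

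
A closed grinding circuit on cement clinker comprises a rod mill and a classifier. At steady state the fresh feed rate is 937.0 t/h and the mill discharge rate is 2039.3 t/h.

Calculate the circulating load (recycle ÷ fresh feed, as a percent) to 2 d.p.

Mill node: discharge = fresh + recycle.
R = M − F = 2039.3 − 937.0 = 1102.3 t/h
CL = 100·R/F = 100·1102.3/937.0 = 117.64 %

CL = 117.64 %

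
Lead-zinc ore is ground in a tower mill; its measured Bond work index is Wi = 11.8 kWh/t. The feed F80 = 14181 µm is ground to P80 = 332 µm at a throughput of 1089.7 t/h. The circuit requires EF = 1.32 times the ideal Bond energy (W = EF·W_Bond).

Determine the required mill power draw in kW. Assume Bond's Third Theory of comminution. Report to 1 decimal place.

W = 10 Wi (1/√P80 − 1/√F80)  [Bond]
W = 10·11.8·(1/√332 − 1/√14181) = 10·11.8·(0.046485) = 5.4852 kWh/t
With EF = 1.32: W = 5.4852·1.32 = 7.2405 kWh/t
P_mill = W·ṁ = 7.2405·1089.7 = 7889.9 kW

P = 7889.9 kW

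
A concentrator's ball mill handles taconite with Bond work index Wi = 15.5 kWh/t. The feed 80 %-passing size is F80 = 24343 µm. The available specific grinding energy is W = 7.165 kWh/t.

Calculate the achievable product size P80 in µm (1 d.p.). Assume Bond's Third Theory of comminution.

P80 = 361.0 µm

W_Bond = 10·Wi·(1/√P₈₀ − 1/√F₈₀)
1/√P80 = 1/√F80 + W/(10·Wi)
  = 7.1650/(10·15.5) + 1/√24343 = 0.046226 + 0.006409 = 0.052635
P80 = (1/0.052635)² = 18.9987² = 360.95 µm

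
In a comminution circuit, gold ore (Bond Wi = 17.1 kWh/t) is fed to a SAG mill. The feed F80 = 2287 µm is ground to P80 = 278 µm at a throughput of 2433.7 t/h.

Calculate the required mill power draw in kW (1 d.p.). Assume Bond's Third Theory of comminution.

P = 16257.6 kW

Bond: W = 10·Wi·(1/√P80 − 1/√F80)
W = 10·17.1·(1/√278 − 1/√2287) = 10·17.1·(0.039065) = 6.6802 kWh/t
Mill draw = 6.6802 × 2433.7 = 16257.6 kW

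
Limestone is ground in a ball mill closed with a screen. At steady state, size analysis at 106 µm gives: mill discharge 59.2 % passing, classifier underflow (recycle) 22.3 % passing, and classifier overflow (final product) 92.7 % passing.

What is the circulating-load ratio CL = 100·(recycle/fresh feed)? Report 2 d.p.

CL = 90.79 %

Classifier node, passing 106 µm:
Fd + Rd = Ru + Fo ⇒ R/F = (o−d)/(d−u)
r = (92.7 − 59.2)/(59.2 − 22.3) = 33.5/36.9 = 0.9079
CL = 100·r = 90.79 %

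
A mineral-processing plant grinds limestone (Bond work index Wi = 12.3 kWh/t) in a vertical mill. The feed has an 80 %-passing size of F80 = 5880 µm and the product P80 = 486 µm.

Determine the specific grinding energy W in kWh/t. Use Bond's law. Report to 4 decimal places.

W = 3.9753 kWh/t

W = 10 Wi (1/√P80 − 1/√F80)  [Bond]
1/√486 = 0.045361;  1/√5880 = 0.013041
W = 10·12.3·(0.045361 − 0.013041) = 3.9753 kWh/t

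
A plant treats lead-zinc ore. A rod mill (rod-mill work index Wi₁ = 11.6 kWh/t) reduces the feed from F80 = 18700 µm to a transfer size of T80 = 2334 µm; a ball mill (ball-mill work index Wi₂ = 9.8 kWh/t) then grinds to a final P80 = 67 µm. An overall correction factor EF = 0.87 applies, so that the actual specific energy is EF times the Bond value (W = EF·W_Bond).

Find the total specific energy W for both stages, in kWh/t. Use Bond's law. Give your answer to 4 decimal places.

W = 10.0023 kWh/t

W = 10 Wi (P80^-0.5 − F80^-0.5)
Stage 1 (18700→2334 µm, Wi₁=11.6): W₁ = 10·11.6·(0.020699 − 0.007313) = 1.5528 kWh/t
Stage 2 (2334→67 µm, Wi₂=9.8): W₂ = 10·9.8·(0.122169 − 0.020699) = 9.9441 kWh/t
W = W₁ + W₂ = 1.5528 + 9.9441 = 11.4969 kWh/t
With EF = 0.87: W = 11.4969·0.87 = 10.0023 kWh/t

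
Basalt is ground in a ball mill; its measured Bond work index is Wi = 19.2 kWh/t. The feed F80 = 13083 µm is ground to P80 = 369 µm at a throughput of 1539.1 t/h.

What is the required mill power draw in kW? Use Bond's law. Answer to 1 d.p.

P = 12800.0 kW

W = 10·Wi·[P80^(−½) − F80^(−½)]
W = 10·19.2·(1/√369 − 1/√13083) = 10·19.2·(0.043315) = 8.3165 kWh/t
P_mill = W·ṁ = 8.3165·1539.1 = 12800.0 kW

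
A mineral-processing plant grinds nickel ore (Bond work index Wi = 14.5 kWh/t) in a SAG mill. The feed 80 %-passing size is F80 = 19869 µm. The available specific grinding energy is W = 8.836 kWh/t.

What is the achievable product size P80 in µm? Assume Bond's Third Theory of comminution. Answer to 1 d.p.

P80 = 216.1 µm

W = 10 Wi / √P80 − 10 Wi / √F80
⇒ 1/√P80 = W/(10·Wi) + 1/√F80
  = 8.8360/(10·14.5) + 1/√19869 = 0.060938 + 0.007094 = 0.068032
P80 = (1/0.068032)² = 14.6989² = 216.06 µm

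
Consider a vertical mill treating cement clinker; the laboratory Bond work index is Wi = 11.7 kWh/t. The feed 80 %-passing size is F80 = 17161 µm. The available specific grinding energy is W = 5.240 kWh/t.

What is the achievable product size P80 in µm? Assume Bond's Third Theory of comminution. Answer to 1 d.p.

P80 = 363.9 µm

W = 10 Wi / √P80 − 10 Wi / √F80
1/√P80 = 1/√F80 + W/(10·Wi)
  = 5.2400/(10·11.7) + 1/√17161 = 0.044786 + 0.007634 = 0.052420
P80 = (1/0.052420)² = 19.0767² = 363.92 µm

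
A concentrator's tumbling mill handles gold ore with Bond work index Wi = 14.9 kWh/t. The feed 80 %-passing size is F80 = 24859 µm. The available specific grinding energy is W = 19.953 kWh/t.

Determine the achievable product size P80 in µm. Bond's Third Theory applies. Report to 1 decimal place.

W_Bond = 10·Wi·(1/√P₈₀ − 1/√F₈₀)
1/√P80 = 1/√F80 + W/(10·Wi)
  = 19.9530/(10·14.9) + 1/√24859 = 0.133913 + 0.006342 = 0.140255
P80 = (1/0.140255)² = 7.1299² = 50.83 µm

P80 = 50.8 µm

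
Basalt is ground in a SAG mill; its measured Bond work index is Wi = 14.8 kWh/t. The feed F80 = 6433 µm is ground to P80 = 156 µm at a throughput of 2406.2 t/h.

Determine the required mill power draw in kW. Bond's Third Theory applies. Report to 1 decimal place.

Bond: W = 10·Wi·(1/√P80 − 1/√F80)
W = 10·14.8·(1/√156 − 1/√6433) = 10·14.8·(0.067596) = 10.0042 kWh/t
Power = W × throughput = 10.0042 kWh/t × 2406.2 t/h = 24072.2 kW

P = 24072.2 kW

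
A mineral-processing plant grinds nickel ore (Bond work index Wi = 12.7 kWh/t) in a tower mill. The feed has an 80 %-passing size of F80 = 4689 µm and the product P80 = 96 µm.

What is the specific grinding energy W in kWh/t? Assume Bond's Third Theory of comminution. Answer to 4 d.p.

W = 11.1072 kWh/t

W = 10 Wi (1/√P80 − 1/√F80)  [Bond]
1/√96 = 0.102062;  1/√4689 = 0.014604
W = 10·12.7·(0.102062 − 0.014604) = 11.1072 kWh/t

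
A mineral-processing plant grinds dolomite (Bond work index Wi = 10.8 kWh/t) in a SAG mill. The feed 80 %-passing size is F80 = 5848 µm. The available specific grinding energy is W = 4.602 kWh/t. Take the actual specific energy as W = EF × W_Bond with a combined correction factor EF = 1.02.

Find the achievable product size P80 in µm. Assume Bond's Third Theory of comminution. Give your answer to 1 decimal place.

W = 10 Wi (1/√P80 − 1/√F80)  [Bond]
W_Bond = W / EF = 4.602 / 1.02 = 4.5118 kWh/t
1/√P80 = 1/√F80 + W_Bond/(10·Wi)
  = 4.5118/(10·10.8) + 1/√5848 = 0.041776 + 0.013077 = 0.054852
P80 = (1/0.054852)² = 18.2308² = 332.36 µm

P80 = 332.4 µm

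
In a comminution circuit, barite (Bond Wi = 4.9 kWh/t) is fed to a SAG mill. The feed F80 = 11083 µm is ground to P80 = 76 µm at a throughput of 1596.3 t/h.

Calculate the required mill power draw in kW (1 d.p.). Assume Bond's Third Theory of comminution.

P = 8229.3 kW

W = 10·Wi·[P80^(−½) − F80^(−½)]
W = 10·4.9·(1/√76 − 1/√11083) = 10·4.9·(0.105209) = 5.1552 kWh/t
Power = W × throughput = 5.1552 kWh/t × 1596.3 t/h = 8229.3 kW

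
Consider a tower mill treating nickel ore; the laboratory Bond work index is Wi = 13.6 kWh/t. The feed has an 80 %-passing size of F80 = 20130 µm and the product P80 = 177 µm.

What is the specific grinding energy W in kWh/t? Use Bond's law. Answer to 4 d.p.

W = 9.2638 kWh/t

W = 10·Wi·[P80^(−½) − F80^(−½)]
1/√177 = 0.075165;  1/√20130 = 0.007048
W = 10·13.6·(0.075165 − 0.007048) = 9.2638 kWh/t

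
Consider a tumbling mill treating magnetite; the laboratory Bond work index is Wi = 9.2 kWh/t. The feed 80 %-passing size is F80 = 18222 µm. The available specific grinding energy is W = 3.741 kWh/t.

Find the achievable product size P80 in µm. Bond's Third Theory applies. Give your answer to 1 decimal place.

W = 10 Wi / √P80 − 10 Wi / √F80
1/√P80 = 1/√F80 + W/(10·Wi)
  = 3.7410/(10·9.2) + 1/√18222 = 0.040663 + 0.007408 = 0.048071
P80 = (1/0.048071)² = 20.8025² = 432.75 µm

P80 = 432.7 µm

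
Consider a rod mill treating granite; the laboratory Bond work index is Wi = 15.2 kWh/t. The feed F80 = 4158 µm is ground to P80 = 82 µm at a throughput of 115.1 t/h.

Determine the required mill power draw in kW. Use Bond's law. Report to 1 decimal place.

Bond: W = 10·Wi·(1/√P80 − 1/√F80)
W = 10·15.2·(1/√82 − 1/√4158) = 10·15.2·(0.094923) = 14.4284 kWh/t
Mill draw = 14.4284 × 115.1 = 1660.7 kW

P = 1660.7 kW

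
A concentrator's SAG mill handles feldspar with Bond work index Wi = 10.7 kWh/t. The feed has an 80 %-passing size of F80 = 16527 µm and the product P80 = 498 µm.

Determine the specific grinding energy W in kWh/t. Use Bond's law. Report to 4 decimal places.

W = 3.9625 kWh/t

W = 10 Wi / √P80 − 10 Wi / √F80
1/√498 = 0.044811;  1/√16527 = 0.007779
W = 10·10.7·(0.044811 − 0.007779) = 3.9625 kWh/t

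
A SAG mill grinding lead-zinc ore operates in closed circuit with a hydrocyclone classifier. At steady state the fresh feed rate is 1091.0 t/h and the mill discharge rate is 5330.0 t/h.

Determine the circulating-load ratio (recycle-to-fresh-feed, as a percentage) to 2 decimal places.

CL = 388.54 %

Mill node: discharge = fresh + recycle.
R = M − F = 5330.0 − 1091.0 = 4239.0 t/h
CL = 100·R/F = 100·4239.0/1091.0 = 388.54 %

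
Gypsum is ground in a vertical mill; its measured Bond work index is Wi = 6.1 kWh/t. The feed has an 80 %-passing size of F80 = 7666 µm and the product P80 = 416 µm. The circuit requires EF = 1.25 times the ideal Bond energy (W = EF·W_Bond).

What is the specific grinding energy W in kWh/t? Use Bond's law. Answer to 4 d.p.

W = 10·Wi·[P80^(−½) − F80^(−½)]
1/√416 = 0.049029;  1/√7666 = 0.011421
W = 10·6.1·(0.049029 − 0.011421) = 2.2941 kWh/t
W_actual = 1.25 × 2.2941 = 2.8676 kWh/t

W = 2.8676 kWh/t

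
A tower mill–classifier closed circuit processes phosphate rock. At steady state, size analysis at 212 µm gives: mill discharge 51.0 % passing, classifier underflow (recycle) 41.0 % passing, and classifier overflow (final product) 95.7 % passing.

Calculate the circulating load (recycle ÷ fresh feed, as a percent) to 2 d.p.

CL = 447.00 %

Two-product formula at 212 µm:
(1+r)·d = r·u + o ⇒ r = (o−d)/(d−u)
r = (95.7 − 51.0)/(51.0 − 41.0) = 44.7/10.0 = 4.4700
CL = 100·r = 447.00 %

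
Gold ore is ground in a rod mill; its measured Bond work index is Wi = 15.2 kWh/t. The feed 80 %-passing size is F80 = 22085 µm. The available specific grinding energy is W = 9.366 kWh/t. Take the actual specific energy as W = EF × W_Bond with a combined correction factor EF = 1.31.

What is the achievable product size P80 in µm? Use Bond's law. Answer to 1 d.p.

W = 10·Wi·[P80^(−½) − F80^(−½)]
W_Bond = W / EF = 9.366 / 1.31 = 7.1496 kWh/t
P80^-0.5 = F80^-0.5 + W_Bond/(10 Wi)
  = 7.1496/(10·15.2) + 1/√22085 = 0.047037 + 0.006729 = 0.053766
P80 = (1/0.053766)² = 18.5991² = 345.93 µm

P80 = 345.9 µm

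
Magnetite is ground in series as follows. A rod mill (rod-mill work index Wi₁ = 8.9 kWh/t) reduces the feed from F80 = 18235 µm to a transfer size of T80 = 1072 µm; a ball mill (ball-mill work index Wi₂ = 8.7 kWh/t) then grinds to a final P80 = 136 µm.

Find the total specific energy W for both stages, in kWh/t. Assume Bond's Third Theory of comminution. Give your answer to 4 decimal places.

W = 10·Wi·(P80^(-½) − F80^(-½))
Stage 1 (18235→1072 µm, Wi₁=8.9): W₁ = 10·8.9·(0.030542 − 0.007405) = 2.0592 kWh/t
Stage 2 (1072→136 µm, Wi₂=8.7): W₂ = 10·8.7·(0.085749 − 0.030542) = 4.8030 kWh/t
W = W₁ + W₂ = 2.0592 + 4.8030 = 6.8622 kWh/t

W = 6.8622 kWh/t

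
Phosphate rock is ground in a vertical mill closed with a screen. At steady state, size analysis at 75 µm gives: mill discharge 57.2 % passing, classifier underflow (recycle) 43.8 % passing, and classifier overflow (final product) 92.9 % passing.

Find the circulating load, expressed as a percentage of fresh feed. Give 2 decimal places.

CL = 266.42 %

Mass balance on the −75 µm fraction:
d + r·d = r·u + o → r(d−u) = o−d
r = (92.9 − 57.2)/(57.2 − 43.8) = 35.7/13.4 = 2.6642
CL = 100·r = 266.42 %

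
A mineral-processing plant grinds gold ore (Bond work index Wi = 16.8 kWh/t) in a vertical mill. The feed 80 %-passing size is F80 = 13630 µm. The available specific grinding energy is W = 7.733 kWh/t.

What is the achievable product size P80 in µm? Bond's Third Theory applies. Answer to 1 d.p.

P80 = 335.5 µm

W = 10·Wi·(P80^(-½) − F80^(-½))
P80^-0.5 = F80^-0.5 + W/(10 Wi)
  = 7.7330/(10·16.8) + 1/√13630 = 0.046030 + 0.008565 = 0.054595
P80 = (1/0.054595)² = 18.3166² = 335.50 µm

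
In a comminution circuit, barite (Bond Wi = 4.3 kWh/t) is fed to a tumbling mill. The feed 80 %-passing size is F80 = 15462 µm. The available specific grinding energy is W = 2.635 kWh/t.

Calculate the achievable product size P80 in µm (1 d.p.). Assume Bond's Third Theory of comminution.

P80 = 208.1 µm

W = 10 Wi (1/√P80 − 1/√F80)  [Bond]
⇒ 1/√P80 = W/(10 Wi) + 1/√F80
  = 2.6350/(10·4.3) + 1/√15462 = 0.061279 + 0.008042 = 0.069321
P80 = (1/0.069321)² = 14.4256² = 208.10 µm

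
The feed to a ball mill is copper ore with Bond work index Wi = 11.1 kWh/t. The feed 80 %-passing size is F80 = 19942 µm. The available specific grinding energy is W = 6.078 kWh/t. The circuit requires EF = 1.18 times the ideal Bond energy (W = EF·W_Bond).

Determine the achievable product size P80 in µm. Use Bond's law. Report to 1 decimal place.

P80 = 349.6 µm

W_Bond = 10·Wi·(1/√P₈₀ − 1/√F₈₀)
W_Bond = W / EF = 6.078 / 1.18 = 5.1508 kWh/t
⇒ 1/√P80 = W_Bond/(10 Wi) + 1/√F80
  = 5.1508/(10·11.1) + 1/√19942 = 0.046404 + 0.007081 = 0.053485
P80 = (1/0.053485)² = 18.6967² = 349.57 µm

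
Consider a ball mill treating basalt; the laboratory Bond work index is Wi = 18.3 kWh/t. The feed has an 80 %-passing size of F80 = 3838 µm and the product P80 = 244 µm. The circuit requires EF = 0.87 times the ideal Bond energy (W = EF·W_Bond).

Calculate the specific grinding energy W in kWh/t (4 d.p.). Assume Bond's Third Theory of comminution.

W = 7.6225 kWh/t

W = 10·Wi·(P80^(-½) − F80^(-½))
1/√244 = 0.064018;  1/√3838 = 0.016142
W = 10·18.3·(0.064018 − 0.016142) = 8.7615 kWh/t
With EF = 0.87: W = 8.7615·0.87 = 7.6225 kWh/t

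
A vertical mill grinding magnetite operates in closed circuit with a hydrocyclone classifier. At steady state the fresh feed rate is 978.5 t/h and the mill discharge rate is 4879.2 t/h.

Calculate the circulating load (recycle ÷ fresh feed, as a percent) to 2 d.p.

M = F + R at steady state, so:
R = M − F = 4879.2 − 978.5 = 3900.7 t/h
CL = 100·R/F = 100·3900.7/978.5 = 398.64 %

CL = 398.64 %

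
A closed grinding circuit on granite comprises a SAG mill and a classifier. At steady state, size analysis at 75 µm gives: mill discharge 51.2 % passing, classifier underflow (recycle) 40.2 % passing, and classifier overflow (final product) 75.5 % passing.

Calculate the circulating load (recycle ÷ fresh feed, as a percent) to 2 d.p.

CL = 220.91 %

Two-product formula at 75 µm:
(1+r)d = ru + o → r = (o−d)/(d−u)
r = (75.5 − 51.2)/(51.2 − 40.2) = 24.3/11.0 = 2.2091
CL = 100·r = 220.91 %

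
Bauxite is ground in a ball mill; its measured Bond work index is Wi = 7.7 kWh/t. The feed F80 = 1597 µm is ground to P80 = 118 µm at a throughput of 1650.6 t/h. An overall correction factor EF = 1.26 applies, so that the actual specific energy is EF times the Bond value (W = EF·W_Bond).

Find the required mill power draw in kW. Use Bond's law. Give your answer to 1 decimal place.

W_Bond = 10·Wi·(1/√P₈₀ − 1/√F₈₀)
W = 10·7.7·(1/√118 − 1/√1597) = 10·7.7·(0.067034) = 5.1616 kWh/t
Corrected W = EF·W_Bond = 1.26·5.1616 = 6.5036 kWh/t
P_mill = W·ṁ = 6.5036·1650.6 = 10734.9 kW

P = 10734.9 kW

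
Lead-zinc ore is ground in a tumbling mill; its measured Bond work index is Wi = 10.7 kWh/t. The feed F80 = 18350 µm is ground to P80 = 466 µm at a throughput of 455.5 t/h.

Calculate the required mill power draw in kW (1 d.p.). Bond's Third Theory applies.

Bond: W = 10·Wi·(1/√P80 − 1/√F80)
W = 10·10.7·(1/√466 − 1/√18350) = 10·10.7·(0.038942) = 4.1668 kWh/t
P_mill = W·ṁ = 4.1668·455.5 = 1898.0 kW

P = 1898.0 kW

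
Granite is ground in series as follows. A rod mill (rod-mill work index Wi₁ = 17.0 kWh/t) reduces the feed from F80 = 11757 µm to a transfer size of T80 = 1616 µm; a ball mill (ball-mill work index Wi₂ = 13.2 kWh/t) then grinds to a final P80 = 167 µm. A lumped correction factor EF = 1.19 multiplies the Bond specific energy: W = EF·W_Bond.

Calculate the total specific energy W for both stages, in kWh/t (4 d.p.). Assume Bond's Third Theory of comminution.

W = 11.4144 kWh/t

W = 10 Wi (1/√P80 − 1/√F80)  [Bond]
Stage 1 (11757→1616 µm, Wi₁=17.0): W₁ = 10·17.0·(0.024876 − 0.009223) = 2.6611 kWh/t
Stage 2 (1616→167 µm, Wi₂=13.2): W₂ = 10·13.2·(0.077382 − 0.024876) = 6.9308 kWh/t
W = W₁ + W₂ = 2.6611 + 6.9308 = 9.5919 kWh/t
Apply correction: 9.5919 × 1.19 = 11.4144 kWh/t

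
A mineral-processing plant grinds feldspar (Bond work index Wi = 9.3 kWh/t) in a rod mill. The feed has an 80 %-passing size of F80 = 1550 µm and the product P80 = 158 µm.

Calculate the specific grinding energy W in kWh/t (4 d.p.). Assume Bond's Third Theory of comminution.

W = 5.0365 kWh/t

Bond: W = 10·Wi·(1/√P80 − 1/√F80)
1/√158 = 0.079556;  1/√1550 = 0.025400
W = 10·9.3·(0.079556 − 0.025400) = 5.0365 kWh/t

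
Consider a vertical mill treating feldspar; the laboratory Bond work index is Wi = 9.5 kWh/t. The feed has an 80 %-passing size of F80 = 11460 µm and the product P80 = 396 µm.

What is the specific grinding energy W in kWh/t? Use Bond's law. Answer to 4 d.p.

W = 10 Wi (1/√P80 − 1/√F80)  [Bond]
1/√396 = 0.050252;  1/√11460 = 0.009341
W = 10·9.5·(0.050252 − 0.009341) = 3.8865 kWh/t

W = 3.8865 kWh/t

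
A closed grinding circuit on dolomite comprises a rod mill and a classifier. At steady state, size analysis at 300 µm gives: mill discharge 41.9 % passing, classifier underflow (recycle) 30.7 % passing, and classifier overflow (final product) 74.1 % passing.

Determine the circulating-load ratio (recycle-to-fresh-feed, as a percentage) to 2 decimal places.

Two-product formula at 300 µm:
(1+r)·d = r·u + o ⇒ r = (o−d)/(d−u)
r = (74.1 − 41.9)/(41.9 − 30.7) = 32.2/11.2 = 2.8750
CL = 100·r = 287.50 %

CL = 287.50 %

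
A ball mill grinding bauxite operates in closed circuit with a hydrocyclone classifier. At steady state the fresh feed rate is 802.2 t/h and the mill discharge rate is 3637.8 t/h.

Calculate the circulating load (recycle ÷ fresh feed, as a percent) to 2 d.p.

CL = 353.48 %

Discharge = new feed + return, hence
R = M − F = 3637.8 − 802.2 = 2835.6 t/h
CL = 100·R/F = 100·2835.6/802.2 = 353.48 %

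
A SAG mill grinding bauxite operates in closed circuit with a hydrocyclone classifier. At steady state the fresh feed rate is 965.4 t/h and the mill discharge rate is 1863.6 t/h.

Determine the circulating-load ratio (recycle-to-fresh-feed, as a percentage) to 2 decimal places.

Discharge = new feed + return, hence
R = M − F = 1863.6 − 965.4 = 898.2 t/h
CL = 100·R/F = 100·898.2/965.4 = 93.04 %

CL = 93.04 %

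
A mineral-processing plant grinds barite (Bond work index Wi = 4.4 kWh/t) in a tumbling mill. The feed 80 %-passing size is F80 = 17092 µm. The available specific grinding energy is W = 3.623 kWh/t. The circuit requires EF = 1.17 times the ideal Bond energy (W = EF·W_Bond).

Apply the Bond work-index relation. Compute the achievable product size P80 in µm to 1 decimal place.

W = 10·Wi·(P80^(-½) − F80^(-½))
W_Bond = W / EF = 3.623 / 1.17 = 3.0966 kWh/t
⇒ 1/√P80 = W_Bond/(10 Wi) + 1/√F80
  = 3.0966/(10·4.4) + 1/√17092 = 0.070377 + 0.007649 = 0.078026
P80 = (1/0.078026)² = 12.8163² = 164.26 µm

P80 = 164.3 µm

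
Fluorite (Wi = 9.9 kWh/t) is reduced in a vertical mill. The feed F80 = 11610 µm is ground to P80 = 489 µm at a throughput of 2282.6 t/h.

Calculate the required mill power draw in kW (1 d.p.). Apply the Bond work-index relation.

P = 8121.8 kW

W = 10·Wi·[P80^(−½) − F80^(−½)]
W = 10·9.9·(1/√489 − 1/√11610) = 10·9.9·(0.035941) = 3.5581 kWh/t
P = W·T = 3.5581·2282.6 = 8121.8 kW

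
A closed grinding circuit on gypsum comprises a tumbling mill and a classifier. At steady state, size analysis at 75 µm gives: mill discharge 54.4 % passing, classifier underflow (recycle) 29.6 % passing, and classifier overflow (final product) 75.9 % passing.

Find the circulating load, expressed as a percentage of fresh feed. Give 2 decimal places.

Classifier node, passing 75 µm:
Fd + Rd = Ru + Fo ⇒ R/F = (o−d)/(d−u)
r = (75.9 − 54.4)/(54.4 − 29.6) = 21.5/24.8 = 0.8669
CL = 100·r = 86.69 %

CL = 86.69 %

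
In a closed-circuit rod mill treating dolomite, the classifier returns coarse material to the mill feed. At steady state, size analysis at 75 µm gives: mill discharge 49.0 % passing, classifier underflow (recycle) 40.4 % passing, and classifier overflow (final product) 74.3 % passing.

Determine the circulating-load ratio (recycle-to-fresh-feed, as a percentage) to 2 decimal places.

CL = 294.19 %

Mass balance on the −75 µm fraction:
(1+r)·d = r·u + o ⇒ r = (o−d)/(d−u)
r = (74.3 − 49.0)/(49.0 − 40.4) = 25.3/8.6 = 2.9419
CL = 100·r = 294.19 %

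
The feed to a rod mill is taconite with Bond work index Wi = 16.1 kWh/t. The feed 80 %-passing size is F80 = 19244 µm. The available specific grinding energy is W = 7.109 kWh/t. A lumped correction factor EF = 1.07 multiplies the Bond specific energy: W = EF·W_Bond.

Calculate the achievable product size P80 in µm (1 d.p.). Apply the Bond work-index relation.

P80 = 425.6 µm

W = 10·Wi·[P80^(−½) − F80^(−½)]
W_Bond = W / EF = 7.109 / 1.07 = 6.6439 kWh/t
⇒ 1/√P80 = W_Bond/(10·Wi) + 1/√F80
  = 6.6439/(10·16.1) + 1/√19244 = 0.041267 + 0.007209 = 0.048475
P80 = (1/0.048475)² = 20.6291² = 425.56 µm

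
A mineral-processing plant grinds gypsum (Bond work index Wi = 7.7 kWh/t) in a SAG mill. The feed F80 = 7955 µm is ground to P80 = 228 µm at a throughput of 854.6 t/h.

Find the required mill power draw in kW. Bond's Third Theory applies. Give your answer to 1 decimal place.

Bond: W = 10·Wi·(1/√P80 − 1/√F80)
W = 10·7.7·(1/√228 − 1/√7955) = 10·7.7·(0.055015) = 4.2361 kWh/t
Power = W × throughput = 4.2361 kWh/t × 854.6 t/h = 3620.2 kW

P = 3620.2 kW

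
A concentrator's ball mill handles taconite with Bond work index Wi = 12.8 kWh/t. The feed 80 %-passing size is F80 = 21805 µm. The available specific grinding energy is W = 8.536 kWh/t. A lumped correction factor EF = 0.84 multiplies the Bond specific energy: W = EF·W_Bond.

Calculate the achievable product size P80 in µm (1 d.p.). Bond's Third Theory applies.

P80 = 134.7 µm

Bond: W = 10·Wi·(1/√P80 − 1/√F80)
W_Bond = W / EF = 8.536 / 0.84 = 10.1619 kWh/t
P80^(−½) = W_Bond/(10 Wi) + F80^(−½)
  = 10.1619/(10·12.8) + 1/√21805 = 0.079390 + 0.006772 = 0.086162
P80 = (1/0.086162)² = 11.6060² = 134.70 µm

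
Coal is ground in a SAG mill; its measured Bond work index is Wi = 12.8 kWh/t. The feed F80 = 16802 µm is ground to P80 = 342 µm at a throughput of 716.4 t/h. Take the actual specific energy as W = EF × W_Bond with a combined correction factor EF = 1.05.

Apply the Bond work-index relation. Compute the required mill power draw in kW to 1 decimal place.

W_Bond = 10·Wi·(1/√P₈₀ − 1/√F₈₀)
W = 10·12.8·(1/√342 − 1/√16802) = 10·12.8·(0.046359) = 5.9340 kWh/t
Apply correction: 5.9340 × 1.05 = 6.2307 kWh/t
P = W·T = 6.2307·716.4 = 4463.6 kW

P = 4463.6 kW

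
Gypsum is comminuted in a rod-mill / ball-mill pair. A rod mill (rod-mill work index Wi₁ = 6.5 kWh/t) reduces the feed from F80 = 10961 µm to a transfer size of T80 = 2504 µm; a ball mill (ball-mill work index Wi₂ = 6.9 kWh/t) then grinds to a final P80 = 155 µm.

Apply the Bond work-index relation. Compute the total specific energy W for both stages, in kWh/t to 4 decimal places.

W = 4.8414 kWh/t

W_Bond = 10·Wi·(1/√P₈₀ − 1/√F₈₀)
Stage 1 (10961→2504 µm, Wi₁=6.5): W₁ = 10·6.5·(0.019984 − 0.009552) = 0.6781 kWh/t
Stage 2 (2504→155 µm, Wi₂=6.9): W₂ = 10·6.9·(0.080322 − 0.019984) = 4.1633 kWh/t
W = W₁ + W₂ = 0.6781 + 4.1633 = 4.8414 kWh/t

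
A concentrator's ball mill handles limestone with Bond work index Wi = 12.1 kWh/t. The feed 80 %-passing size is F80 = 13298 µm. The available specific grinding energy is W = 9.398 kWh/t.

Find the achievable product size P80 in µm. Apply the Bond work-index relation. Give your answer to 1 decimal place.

P80 = 134.1 µm

W = 10·Wi·(P80^(-½) − F80^(-½))
1/√P80 = 1/√F80 + W/(10·Wi)
  = 9.3980/(10·12.1) + 1/√13298 = 0.077669 + 0.008672 = 0.086341
P80 = (1/0.086341)² = 11.5820² = 134.14 µm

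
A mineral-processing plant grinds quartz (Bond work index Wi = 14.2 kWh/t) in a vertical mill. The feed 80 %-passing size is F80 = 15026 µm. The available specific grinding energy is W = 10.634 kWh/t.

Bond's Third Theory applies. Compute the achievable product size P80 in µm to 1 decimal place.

W = 10 Wi (1/√P80 − 1/√F80)  [Bond]
⇒ 1/√P80 = W/(10 Wi) + 1/√F80
  = 10.6340/(10·14.2) + 1/√15026 = 0.074887 + 0.008158 = 0.083045
P80 = (1/0.083045)² = 12.0416² = 145.00 µm

P80 = 145.0 µm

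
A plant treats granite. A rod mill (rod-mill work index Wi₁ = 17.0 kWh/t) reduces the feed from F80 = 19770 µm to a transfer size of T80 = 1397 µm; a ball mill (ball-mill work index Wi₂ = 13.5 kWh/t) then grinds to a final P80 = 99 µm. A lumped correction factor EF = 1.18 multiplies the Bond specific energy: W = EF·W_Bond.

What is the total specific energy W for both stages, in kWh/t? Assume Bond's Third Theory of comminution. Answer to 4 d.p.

W = 10 Wi (P80^-0.5 − F80^-0.5)
Stage 1 (19770→1397 µm, Wi₁=17.0): W₁ = 10·17.0·(0.026755 − 0.007112) = 3.3393 kWh/t
Stage 2 (1397→99 µm, Wi₂=13.5): W₂ = 10·13.5·(0.100504 − 0.026755) = 9.9561 kWh/t
W = W₁ + W₂ = 3.3393 + 9.9561 = 13.2954 kWh/t
Apply correction: 13.2954 × 1.18 = 15.6885 kWh/t

W = 15.6885 kWh/t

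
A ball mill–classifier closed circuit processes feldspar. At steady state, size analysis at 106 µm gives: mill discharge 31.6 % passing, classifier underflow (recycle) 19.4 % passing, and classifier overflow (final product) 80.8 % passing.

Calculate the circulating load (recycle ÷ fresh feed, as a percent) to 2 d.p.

CL = 403.28 %

Classifier node, passing 106 µm:
r = (o − d)/(d − u)
r = (80.8 − 31.6)/(31.6 − 19.4) = 49.2/12.2 = 4.0328
CL = 100·r = 403.28 %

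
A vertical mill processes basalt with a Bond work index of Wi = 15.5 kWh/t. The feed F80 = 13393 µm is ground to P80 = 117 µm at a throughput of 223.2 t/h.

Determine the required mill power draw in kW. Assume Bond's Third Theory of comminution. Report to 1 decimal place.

P = 2899.5 kW

Bond: W = 10·Wi·(1/√P80 − 1/√F80)
W = 10·15.5·(1/√117 − 1/√13393) = 10·15.5·(0.083809) = 12.9904 kWh/t
P_mill = W·ṁ = 12.9904·223.2 = 2899.5 kW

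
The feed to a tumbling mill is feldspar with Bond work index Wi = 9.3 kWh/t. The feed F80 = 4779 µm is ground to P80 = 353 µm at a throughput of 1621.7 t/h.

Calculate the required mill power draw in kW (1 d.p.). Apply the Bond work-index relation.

P = 5845.6 kW

W = 10 Wi / √P80 − 10 Wi / √F80
W = 10·9.3·(1/√353 − 1/√4779) = 10·9.3·(0.038759) = 3.6046 kWh/t
Power = W × throughput = 3.6046 kWh/t × 1621.7 t/h = 5845.6 kW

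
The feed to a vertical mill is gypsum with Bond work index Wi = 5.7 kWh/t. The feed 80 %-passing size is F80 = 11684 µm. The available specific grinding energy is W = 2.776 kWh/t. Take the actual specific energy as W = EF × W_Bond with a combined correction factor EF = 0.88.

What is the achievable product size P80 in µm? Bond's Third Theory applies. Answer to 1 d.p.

P80 = 239.7 µm

W = 10 Wi (P80^-0.5 − F80^-0.5)
W_Bond = W / EF = 2.776 / 0.88 = 3.1545 kWh/t
⇒ 1/√P80 = W_Bond/(10·Wi) + 1/√F80
  = 3.1545/(10·5.7) + 1/√11684 = 0.055343 + 0.009251 = 0.064594
P80 = (1/0.064594)² = 15.4813² = 239.67 µm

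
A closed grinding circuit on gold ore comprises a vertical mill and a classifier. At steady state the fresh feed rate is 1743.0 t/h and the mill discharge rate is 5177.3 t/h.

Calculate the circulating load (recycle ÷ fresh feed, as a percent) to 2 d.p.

M = F + R at steady state, so:
R = M − F = 5177.3 − 1743.0 = 3434.3 t/h
CL = 100·R/F = 100·3434.3/1743.0 = 197.03 %

CL = 197.03 %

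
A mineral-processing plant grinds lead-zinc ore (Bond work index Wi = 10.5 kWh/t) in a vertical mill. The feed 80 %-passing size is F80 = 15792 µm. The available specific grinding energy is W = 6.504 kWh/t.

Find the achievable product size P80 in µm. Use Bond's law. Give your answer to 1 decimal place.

W = 10 Wi / √P80 − 10 Wi / √F80
P80^-0.5 = F80^-0.5 + W/(10 Wi)
  = 6.5040/(10·10.5) + 1/√15792 = 0.061943 + 0.007958 = 0.069900
P80 = (1/0.069900)² = 14.3061² = 204.66 µm

P80 = 204.7 µm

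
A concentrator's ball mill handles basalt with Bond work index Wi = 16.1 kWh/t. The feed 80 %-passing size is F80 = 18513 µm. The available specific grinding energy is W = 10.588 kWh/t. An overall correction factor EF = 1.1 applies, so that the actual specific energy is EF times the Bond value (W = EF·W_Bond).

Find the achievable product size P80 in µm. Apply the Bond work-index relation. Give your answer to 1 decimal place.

W = 10·Wi·[P80^(−½) − F80^(−½)]
W_Bond = W / EF = 10.588 / 1.1 = 9.6255 kWh/t
⇒ 1/√P80 = W_Bond/(10 Wi) + 1/√F80
  = 9.6255/(10·16.1) + 1/√18513 = 0.059785 + 0.007350 = 0.067135
P80 = (1/0.067135)² = 14.8954² = 221.87 µm

P80 = 221.9 µm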